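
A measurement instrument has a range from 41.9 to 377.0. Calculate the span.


Span = upper range - lower range.
Span = 377.0 - (41.9)
Span = 335.1

335.1


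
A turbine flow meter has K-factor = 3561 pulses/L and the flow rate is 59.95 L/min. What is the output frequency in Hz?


Frequency = K * Q / 60 (converting L/min to L/s).
f = 3561 * 59.95 / 60
f = 213481.95 / 60
f = 3558.03 Hz

3558.03 Hz


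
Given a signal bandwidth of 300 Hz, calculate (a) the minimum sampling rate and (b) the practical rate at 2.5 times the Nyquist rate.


By Nyquist theorem, fs_min = 2 * fmax.
fs_min = 2 * 300 = 600 Hz
Practical rate = 2.5 * fs_min = 2.5 * 600 = 1500 Hz

fs_min = 600 Hz, fs_practical = 1500 Hz


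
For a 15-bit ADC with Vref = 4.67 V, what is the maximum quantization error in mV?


The maximum quantization error is +/- LSB/2.
LSB = Vref / 2^n = 4.67 / 32768 = 0.00014252 V
Max error = LSB / 2 = 0.00014252 / 2 = 7.126e-05 V
Max error = 0.0713 mV

0.0713 mV


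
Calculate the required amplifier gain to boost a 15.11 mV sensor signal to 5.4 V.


Gain = Vout / Vin (converting to same units).
G = 5.4 V / 15.11 mV
G = 5400.0 mV / 15.11 mV
G = 357.38

357.38


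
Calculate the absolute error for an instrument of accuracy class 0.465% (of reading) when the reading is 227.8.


Absolute error = (accuracy% / 100) * reading.
Error = (0.465 / 100) * 227.8
Error = 0.00465 * 227.8
Error = 1.0593

1.0593


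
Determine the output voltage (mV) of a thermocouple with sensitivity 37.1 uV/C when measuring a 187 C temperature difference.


The thermocouple output V = sensitivity * dT.
V = 37.1 uV/C * 187 C
V = 6937.7 uV
V = 6.938 mV

6.938 mV


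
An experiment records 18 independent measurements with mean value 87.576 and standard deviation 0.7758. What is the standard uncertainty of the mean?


The standard uncertainty for Type A evaluation is u = s / sqrt(n).
u = 0.7758 / sqrt(18)
u = 0.7758 / 4.2426
u = 0.1829

0.1829


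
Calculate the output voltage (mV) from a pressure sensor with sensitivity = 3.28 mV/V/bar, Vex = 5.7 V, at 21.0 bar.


Output = sensitivity * Vex * P.
Vout = 3.28 * 5.7 * 21.0
Vout = 18.696 * 21.0
Vout = 392.62 mV

392.62 mV


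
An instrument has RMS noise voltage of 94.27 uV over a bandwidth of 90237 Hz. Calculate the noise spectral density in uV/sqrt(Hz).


Noise spectral density = Vrms / sqrt(BW).
NSD = 94.27 / sqrt(90237)
NSD = 94.27 / 300.3947
NSD = 0.3138 uV/sqrt(Hz)

0.3138 uV/sqrt(Hz)


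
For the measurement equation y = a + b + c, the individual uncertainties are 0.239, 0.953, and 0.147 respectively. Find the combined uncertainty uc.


For a sum of independent quantities, uc = sqrt(u1^2 + u2^2 + u3^2).
uc = sqrt(0.239^2 + 0.953^2 + 0.147^2)
uc = sqrt(0.057121 + 0.908209 + 0.021609)
uc = 0.9934

0.9934


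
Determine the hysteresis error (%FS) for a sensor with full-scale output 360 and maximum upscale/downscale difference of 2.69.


Hysteresis = (max difference / full scale) * 100%.
H = (2.69 / 360) * 100
H = 0.747 %FS

0.747 %FS


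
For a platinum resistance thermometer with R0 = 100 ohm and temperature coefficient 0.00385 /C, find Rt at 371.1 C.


The RTD equation: Rt = R0 * (1 + alpha * T).
Rt = 100 * (1 + 0.00385 * 371.1)
Rt = 100 * (1 + 1.428735)
Rt = 100 * 2.428735
Rt = 242.874 ohm

242.874 ohm


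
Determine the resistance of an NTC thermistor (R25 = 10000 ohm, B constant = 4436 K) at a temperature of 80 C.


NTC thermistor equation: Rt = R25 * exp(B * (1/T - 1/T25)).
T in Kelvin: 353.15 K, T25 = 298.15 K
1/T - 1/T25 = 1/353.15 - 1/298.15 = -0.00052236
B * (1/T - 1/T25) = 4436 * -0.00052236 = -2.3172
Rt = 10000 * exp(-2.3172) = 985.5 ohm

985.5 ohm


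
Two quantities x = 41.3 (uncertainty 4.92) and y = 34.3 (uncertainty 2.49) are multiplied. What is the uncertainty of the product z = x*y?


For a product z = x*y, the relative uncertainty is:
uz/z = sqrt((ux/x)^2 + (uy/y)^2)
Relative uncertainties: ux/x = 4.92/41.3 = 0.119128
uy/y = 2.49/34.3 = 0.072595
z = 41.3 * 34.3 = 1416.6
uz = 1416.6 * sqrt(0.119128^2 + 0.072595^2) = 197.621

197.621


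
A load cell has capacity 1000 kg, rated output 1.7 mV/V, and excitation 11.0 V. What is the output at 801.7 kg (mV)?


Vout = rated_output * Vex * (load / capacity).
Vout = 1.7 * 11.0 * (801.7 / 1000)
Vout = 1.7 * 11.0 * 0.8017
Vout = 14.992 mV

14.992 mV


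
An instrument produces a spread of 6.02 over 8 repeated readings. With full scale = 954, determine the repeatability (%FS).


Repeatability = (spread / full scale) * 100%.
R = (6.02 / 954) * 100
R = 0.631 %FS

0.631 %FS


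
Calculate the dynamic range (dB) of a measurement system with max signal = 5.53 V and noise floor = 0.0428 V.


Dynamic range = 20 * log10(Vmax / Vnoise).
DR = 20 * log10(5.53 / 0.0428)
DR = 20 * log10(129.21)
DR = 42.23 dB

42.23 dB


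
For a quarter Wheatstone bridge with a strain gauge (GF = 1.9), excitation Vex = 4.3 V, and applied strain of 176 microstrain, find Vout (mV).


Quarter bridge output: Vout = (GF * epsilon * Vex) / 4.
Vout = (1.9 * 176e-6 * 4.3) / 4
Vout = 0.00143792 / 4 V
Vout = 0.00035948 V = 0.3595 mV

0.3595 mV


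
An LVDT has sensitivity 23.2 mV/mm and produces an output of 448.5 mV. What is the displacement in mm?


Displacement = Vout / sensitivity.
d = 448.5 / 23.2
d = 19.332 mm

19.332 mm


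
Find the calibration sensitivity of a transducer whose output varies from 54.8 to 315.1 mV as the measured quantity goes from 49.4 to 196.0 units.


Sensitivity = (y2 - y1) / (x2 - x1).
S = (315.1 - 54.8) / (196.0 - 49.4)
S = 260.3 / 146.6
S = 1.7756 mV/unit

1.7756 mV/unit


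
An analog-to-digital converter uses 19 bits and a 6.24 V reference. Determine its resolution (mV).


The resolution (LSB) of an ADC is Vref / 2^n.
LSB = 6.24 / 2^19
LSB = 6.24 / 524288
LSB = 1.19e-05 V = 0.01190186 mV

0.01190186 mV


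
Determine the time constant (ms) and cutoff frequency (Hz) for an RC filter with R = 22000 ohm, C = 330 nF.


Time constant: tau = R * C.
tau = 22000 * 3.30e-07 = 0.00726 s
tau = 7.26 ms
Cutoff frequency: fc = 1 / (2*pi*R*C).
fc = 1 / (2*pi*0.00726) = 21.92 Hz

tau = 7.26 ms, fc = 21.92 Hz


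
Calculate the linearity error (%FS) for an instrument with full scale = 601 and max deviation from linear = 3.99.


Linearity error = (max deviation / full scale) * 100%.
Linearity = (3.99 / 601) * 100
Linearity = 0.664 %FS

0.664 %FS


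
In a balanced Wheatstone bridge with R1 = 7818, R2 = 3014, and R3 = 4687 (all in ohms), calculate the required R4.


At balance: R1*R4 = R2*R3, so R4 = R2*R3/R1.
R4 = 3014 * 4687 / 7818
R4 = 14126618 / 7818
R4 = 1806.94 ohm

1806.94 ohm


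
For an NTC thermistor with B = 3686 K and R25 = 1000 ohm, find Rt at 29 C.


NTC thermistor equation: Rt = R25 * exp(B * (1/T - 1/T25)).
T in Kelvin: 302.15 K, T25 = 298.15 K
1/T - 1/T25 = 1/302.15 - 1/298.15 = -4.44e-05
B * (1/T - 1/T25) = 3686 * -4.44e-05 = -0.1637
Rt = 1000 * exp(-0.1637) = 849.0 ohm

849.0 ohm


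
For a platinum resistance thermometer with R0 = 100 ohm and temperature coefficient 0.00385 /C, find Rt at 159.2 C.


The RTD equation: Rt = R0 * (1 + alpha * T).
Rt = 100 * (1 + 0.00385 * 159.2)
Rt = 100 * (1 + 0.61292)
Rt = 100 * 1.61292
Rt = 161.292 ohm

161.292 ohm


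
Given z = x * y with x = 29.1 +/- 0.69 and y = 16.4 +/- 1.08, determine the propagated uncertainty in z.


For a product z = x*y, the relative uncertainty is:
uz/z = sqrt((ux/x)^2 + (uy/y)^2)
Relative uncertainties: ux/x = 0.69/29.1 = 0.023711
uy/y = 1.08/16.4 = 0.065854
z = 29.1 * 16.4 = 477.2
uz = 477.2 * sqrt(0.023711^2 + 0.065854^2) = 33.403

33.403


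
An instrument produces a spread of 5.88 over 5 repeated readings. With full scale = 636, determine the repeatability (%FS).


Repeatability = (spread / full scale) * 100%.
R = (5.88 / 636) * 100
R = 0.925 %FS

0.925 %FS


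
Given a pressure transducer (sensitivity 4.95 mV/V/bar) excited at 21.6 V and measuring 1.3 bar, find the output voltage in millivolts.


Output = sensitivity * Vex * P.
Vout = 4.95 * 21.6 * 1.3
Vout = 106.92 * 1.3
Vout = 139.0 mV

139.0 mV


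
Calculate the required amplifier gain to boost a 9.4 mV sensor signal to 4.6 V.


Gain = Vout / Vin (converting to same units).
G = 4.6 V / 9.4 mV
G = 4600.0 mV / 9.4 mV
G = 489.36

489.36


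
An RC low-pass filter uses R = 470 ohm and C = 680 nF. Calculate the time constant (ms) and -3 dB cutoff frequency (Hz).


Time constant: tau = R * C.
tau = 470 * 6.80e-07 = 0.0003196 s
tau = 0.3196 ms
Cutoff frequency: fc = 1 / (2*pi*R*C).
fc = 1 / (2*pi*0.0003196) = 497.98 Hz

tau = 0.3196 ms, fc = 497.98 Hz


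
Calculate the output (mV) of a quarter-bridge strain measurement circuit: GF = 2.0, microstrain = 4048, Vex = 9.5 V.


Quarter bridge output: Vout = (GF * epsilon * Vex) / 4.
Vout = (2.0 * 4048e-6 * 9.5) / 4
Vout = 0.076912 / 4 V
Vout = 0.019228 V = 19.228 mV

19.228 mV


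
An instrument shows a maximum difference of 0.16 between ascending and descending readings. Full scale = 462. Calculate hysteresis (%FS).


Hysteresis = (max difference / full scale) * 100%.
H = (0.16 / 462) * 100
H = 0.035 %FS

0.035 %FS


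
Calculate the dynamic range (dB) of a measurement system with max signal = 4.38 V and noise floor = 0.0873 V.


Dynamic range = 20 * log10(Vmax / Vnoise).
DR = 20 * log10(4.38 / 0.0873)
DR = 20 * log10(50.17)
DR = 34.01 dB

34.01 dB


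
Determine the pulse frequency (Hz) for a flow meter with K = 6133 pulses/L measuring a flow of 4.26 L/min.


Frequency = K * Q / 60 (converting L/min to L/s).
f = 6133 * 4.26 / 60
f = 26126.58 / 60
f = 435.44 Hz

435.44 Hz


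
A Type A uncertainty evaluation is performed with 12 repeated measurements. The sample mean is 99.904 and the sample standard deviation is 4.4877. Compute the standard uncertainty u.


The standard uncertainty for Type A evaluation is u = s / sqrt(n).
u = 4.4877 / sqrt(12)
u = 4.4877 / 3.4641
u = 1.2955

1.2955


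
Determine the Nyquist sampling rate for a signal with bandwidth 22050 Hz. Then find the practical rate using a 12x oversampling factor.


By Nyquist theorem, fs_min = 2 * fmax.
fs_min = 2 * 22050 = 44100 Hz
Practical rate = 12 * fs_min = 12 * 44100 = 529200 Hz

fs_min = 44100 Hz, fs_practical = 529200 Hz


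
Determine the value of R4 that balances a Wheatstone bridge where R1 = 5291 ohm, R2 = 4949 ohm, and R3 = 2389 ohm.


At balance: R1*R4 = R2*R3, so R4 = R2*R3/R1.
R4 = 4949 * 2389 / 5291
R4 = 11823161 / 5291
R4 = 2234.58 ohm

2234.58 ohm


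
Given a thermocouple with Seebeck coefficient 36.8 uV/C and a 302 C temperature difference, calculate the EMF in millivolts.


The thermocouple output V = sensitivity * dT.
V = 36.8 uV/C * 302 C
V = 11113.6 uV
V = 11.114 mV

11.114 mV


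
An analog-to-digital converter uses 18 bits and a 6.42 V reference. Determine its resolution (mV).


The resolution (LSB) of an ADC is Vref / 2^n.
LSB = 6.42 / 2^18
LSB = 6.42 / 262144
LSB = 2.449e-05 V = 0.02449036 mV

0.02449036 mV


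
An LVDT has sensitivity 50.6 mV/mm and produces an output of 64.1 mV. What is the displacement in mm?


Displacement = Vout / sensitivity.
d = 64.1 / 50.6
d = 1.267 mm

1.267 mm


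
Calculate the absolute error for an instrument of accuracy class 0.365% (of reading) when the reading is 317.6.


Absolute error = (accuracy% / 100) * reading.
Error = (0.365 / 100) * 317.6
Error = 0.00365 * 317.6
Error = 1.1592

1.1592


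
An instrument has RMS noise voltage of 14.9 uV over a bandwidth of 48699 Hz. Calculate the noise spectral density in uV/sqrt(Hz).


Noise spectral density = Vrms / sqrt(BW).
NSD = 14.9 / sqrt(48699)
NSD = 14.9 / 220.6785
NSD = 0.0675 uV/sqrt(Hz)

0.0675 uV/sqrt(Hz)


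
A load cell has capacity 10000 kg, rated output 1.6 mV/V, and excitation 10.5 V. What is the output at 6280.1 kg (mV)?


Vout = rated_output * Vex * (load / capacity).
Vout = 1.6 * 10.5 * (6280.1 / 10000)
Vout = 1.6 * 10.5 * 0.62801
Vout = 10.551 mV

10.551 mV


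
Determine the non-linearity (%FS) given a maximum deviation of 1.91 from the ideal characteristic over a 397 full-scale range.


Linearity error = (max deviation / full scale) * 100%.
Linearity = (1.91 / 397) * 100
Linearity = 0.481 %FS

0.481 %FS


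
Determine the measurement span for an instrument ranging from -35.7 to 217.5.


Span = upper range - lower range.
Span = 217.5 - (-35.7)
Span = 253.2

253.2


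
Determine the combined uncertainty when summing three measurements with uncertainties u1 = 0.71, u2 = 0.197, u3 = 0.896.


For a sum of independent quantities, uc = sqrt(u1^2 + u2^2 + u3^2).
uc = sqrt(0.71^2 + 0.197^2 + 0.896^2)
uc = sqrt(0.5041 + 0.038809 + 0.802816)
uc = 1.1601

1.1601


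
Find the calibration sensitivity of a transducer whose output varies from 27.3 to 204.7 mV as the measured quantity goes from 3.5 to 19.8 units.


Sensitivity = (y2 - y1) / (x2 - x1).
S = (204.7 - 27.3) / (19.8 - 3.5)
S = 177.4 / 16.3
S = 10.8834 mV/unit

10.8834 mV/unit


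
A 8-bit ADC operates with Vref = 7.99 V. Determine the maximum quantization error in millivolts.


The maximum quantization error is +/- LSB/2.
LSB = Vref / 2^n = 7.99 / 256 = 0.03121094 V
Max error = LSB / 2 = 0.03121094 / 2 = 0.01560547 V
Max error = 15.6055 mV

15.6055 mV


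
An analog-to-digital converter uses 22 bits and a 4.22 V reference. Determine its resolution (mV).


The resolution (LSB) of an ADC is Vref / 2^n.
LSB = 4.22 / 2^22
LSB = 4.22 / 4194304
LSB = 1.01e-06 V = 0.00100613 mV

0.00100613 mV


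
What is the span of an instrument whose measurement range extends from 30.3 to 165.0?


Span = upper range - lower range.
Span = 165.0 - (30.3)
Span = 134.7

134.7


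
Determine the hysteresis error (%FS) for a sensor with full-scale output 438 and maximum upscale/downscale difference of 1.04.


Hysteresis = (max difference / full scale) * 100%.
H = (1.04 / 438) * 100
H = 0.237 %FS

0.237 %FS


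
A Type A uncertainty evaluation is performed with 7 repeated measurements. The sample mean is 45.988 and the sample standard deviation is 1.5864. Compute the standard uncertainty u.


The standard uncertainty for Type A evaluation is u = s / sqrt(n).
u = 1.5864 / sqrt(7)
u = 1.5864 / 2.6458
u = 0.5996

0.5996


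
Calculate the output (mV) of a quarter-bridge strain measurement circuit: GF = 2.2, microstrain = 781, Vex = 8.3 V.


Quarter bridge output: Vout = (GF * epsilon * Vex) / 4.
Vout = (2.2 * 781e-6 * 8.3) / 4
Vout = 0.01426106 / 4 V
Vout = 0.00356527 V = 3.5653 mV

3.5653 mV


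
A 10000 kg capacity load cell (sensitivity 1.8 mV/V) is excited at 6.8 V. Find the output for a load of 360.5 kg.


Vout = rated_output * Vex * (load / capacity).
Vout = 1.8 * 6.8 * (360.5 / 10000)
Vout = 1.8 * 6.8 * 0.03605
Vout = 0.441 mV

0.441 mV


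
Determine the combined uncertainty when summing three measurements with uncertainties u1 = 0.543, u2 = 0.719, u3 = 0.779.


For a sum of independent quantities, uc = sqrt(u1^2 + u2^2 + u3^2).
uc = sqrt(0.543^2 + 0.719^2 + 0.779^2)
uc = sqrt(0.294849 + 0.516961 + 0.606841)
uc = 1.1911

1.1911


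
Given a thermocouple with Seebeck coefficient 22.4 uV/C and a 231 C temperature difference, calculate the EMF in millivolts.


The thermocouple output V = sensitivity * dT.
V = 22.4 uV/C * 231 C
V = 5174.4 uV
V = 5.174 mV

5.174 mV


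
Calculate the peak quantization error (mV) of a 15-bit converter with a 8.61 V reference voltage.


The maximum quantization error is +/- LSB/2.
LSB = Vref / 2^n = 8.61 / 32768 = 0.00026276 V
Max error = LSB / 2 = 0.00026276 / 2 = 0.00013138 V
Max error = 0.1314 mV

0.1314 mV


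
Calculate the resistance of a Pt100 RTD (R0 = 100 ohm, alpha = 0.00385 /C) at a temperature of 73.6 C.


The RTD equation: Rt = R0 * (1 + alpha * T).
Rt = 100 * (1 + 0.00385 * 73.6)
Rt = 100 * (1 + 0.28336)
Rt = 100 * 1.28336
Rt = 128.336 ohm

128.336 ohm


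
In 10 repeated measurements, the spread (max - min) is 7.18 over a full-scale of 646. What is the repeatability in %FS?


Repeatability = (spread / full scale) * 100%.
R = (7.18 / 646) * 100
R = 1.111 %FS

1.111 %FS


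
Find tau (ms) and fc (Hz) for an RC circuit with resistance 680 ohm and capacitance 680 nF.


Time constant: tau = R * C.
tau = 680 * 6.80e-07 = 0.0004624 s
tau = 0.4624 ms
Cutoff frequency: fc = 1 / (2*pi*R*C).
fc = 1 / (2*pi*0.0004624) = 344.19 Hz

tau = 0.4624 ms, fc = 344.19 Hz


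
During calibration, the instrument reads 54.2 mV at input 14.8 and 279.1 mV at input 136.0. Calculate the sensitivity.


Sensitivity = (y2 - y1) / (x2 - x1).
S = (279.1 - 54.2) / (136.0 - 14.8)
S = 224.9 / 121.2
S = 1.8556 mV/unit

1.8556 mV/unit


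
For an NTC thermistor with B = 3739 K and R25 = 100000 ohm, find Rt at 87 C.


NTC thermistor equation: Rt = R25 * exp(B * (1/T - 1/T25)).
T in Kelvin: 360.15 K, T25 = 298.15 K
1/T - 1/T25 = 1/360.15 - 1/298.15 = -0.0005774
B * (1/T - 1/T25) = 3739 * -0.0005774 = -2.1589
Rt = 100000 * exp(-2.1589) = 11545.4 ohm

11545.4 ohm


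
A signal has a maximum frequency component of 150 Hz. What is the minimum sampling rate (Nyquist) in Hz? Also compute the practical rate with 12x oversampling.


By Nyquist theorem, fs_min = 2 * fmax.
fs_min = 2 * 150 = 300 Hz
Practical rate = 12 * fs_min = 12 * 300 = 3600 Hz

fs_min = 300 Hz, fs_practical = 3600 Hz


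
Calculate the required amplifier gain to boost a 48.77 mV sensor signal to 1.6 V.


Gain = Vout / Vin (converting to same units).
G = 1.6 V / 48.77 mV
G = 1600.0 mV / 48.77 mV
G = 32.81

32.81


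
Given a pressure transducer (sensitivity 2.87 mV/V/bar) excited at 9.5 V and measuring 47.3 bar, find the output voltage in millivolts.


Output = sensitivity * Vex * P.
Vout = 2.87 * 9.5 * 47.3
Vout = 27.265 * 47.3
Vout = 1289.63 mV

1289.63 mV


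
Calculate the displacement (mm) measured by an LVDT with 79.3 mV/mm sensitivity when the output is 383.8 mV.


Displacement = Vout / sensitivity.
d = 383.8 / 79.3
d = 4.84 mm

4.84 mm


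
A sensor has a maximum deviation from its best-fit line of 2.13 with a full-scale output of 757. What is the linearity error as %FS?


Linearity error = (max deviation / full scale) * 100%.
Linearity = (2.13 / 757) * 100
Linearity = 0.281 %FS

0.281 %FS


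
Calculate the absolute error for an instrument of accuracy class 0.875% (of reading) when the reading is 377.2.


Absolute error = (accuracy% / 100) * reading.
Error = (0.875 / 100) * 377.2
Error = 0.00875 * 377.2
Error = 3.3005

3.3005


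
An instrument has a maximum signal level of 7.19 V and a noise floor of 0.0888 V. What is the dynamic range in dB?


Dynamic range = 20 * log10(Vmax / Vnoise).
DR = 20 * log10(7.19 / 0.0888)
DR = 20 * log10(80.97)
DR = 38.17 dB

38.17 dB


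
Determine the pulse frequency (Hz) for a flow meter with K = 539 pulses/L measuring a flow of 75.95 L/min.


Frequency = K * Q / 60 (converting L/min to L/s).
f = 539 * 75.95 / 60
f = 40937.05 / 60
f = 682.28 Hz

682.28 Hz


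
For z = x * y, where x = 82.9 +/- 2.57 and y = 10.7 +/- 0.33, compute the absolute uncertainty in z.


For a product z = x*y, the relative uncertainty is:
uz/z = sqrt((ux/x)^2 + (uy/y)^2)
Relative uncertainties: ux/x = 2.57/82.9 = 0.031001
uy/y = 0.33/10.7 = 0.030841
z = 82.9 * 10.7 = 887.0
uz = 887.0 * sqrt(0.031001^2 + 0.030841^2) = 38.789

38.789


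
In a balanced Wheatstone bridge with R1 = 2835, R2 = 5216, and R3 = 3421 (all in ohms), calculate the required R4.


At balance: R1*R4 = R2*R3, so R4 = R2*R3/R1.
R4 = 5216 * 3421 / 2835
R4 = 17843936 / 2835
R4 = 6294.16 ohm

6294.16 ohm


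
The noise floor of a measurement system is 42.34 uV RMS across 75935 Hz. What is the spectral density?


Noise spectral density = Vrms / sqrt(BW).
NSD = 42.34 / sqrt(75935)
NSD = 42.34 / 275.5631
NSD = 0.1536 uV/sqrt(Hz)

0.1536 uV/sqrt(Hz)


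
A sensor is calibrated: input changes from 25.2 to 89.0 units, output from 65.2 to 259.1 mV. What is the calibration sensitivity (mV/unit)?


Sensitivity = (y2 - y1) / (x2 - x1).
S = (259.1 - 65.2) / (89.0 - 25.2)
S = 193.9 / 63.8
S = 3.0392 mV/unit

3.0392 mV/unit


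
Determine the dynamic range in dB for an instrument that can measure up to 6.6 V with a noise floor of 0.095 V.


Dynamic range = 20 * log10(Vmax / Vnoise).
DR = 20 * log10(6.6 / 0.095)
DR = 20 * log10(69.47)
DR = 36.84 dB

36.84 dB


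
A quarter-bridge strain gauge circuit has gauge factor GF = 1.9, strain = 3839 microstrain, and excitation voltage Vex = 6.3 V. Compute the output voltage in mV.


Quarter bridge output: Vout = (GF * epsilon * Vex) / 4.
Vout = (1.9 * 3839e-6 * 6.3) / 4
Vout = 0.04595283 / 4 V
Vout = 0.01148821 V = 11.4882 mV

11.4882 mV


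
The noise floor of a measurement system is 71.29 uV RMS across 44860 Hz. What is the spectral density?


Noise spectral density = Vrms / sqrt(BW).
NSD = 71.29 / sqrt(44860)
NSD = 71.29 / 211.8018
NSD = 0.3366 uV/sqrt(Hz)

0.3366 uV/sqrt(Hz)


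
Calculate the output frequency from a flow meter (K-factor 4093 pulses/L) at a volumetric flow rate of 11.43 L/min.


Frequency = K * Q / 60 (converting L/min to L/s).
f = 4093 * 11.43 / 60
f = 46782.99 / 60
f = 779.72 Hz

779.72 Hz


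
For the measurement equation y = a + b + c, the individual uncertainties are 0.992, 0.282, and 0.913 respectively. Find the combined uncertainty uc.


For a sum of independent quantities, uc = sqrt(u1^2 + u2^2 + u3^2).
uc = sqrt(0.992^2 + 0.282^2 + 0.913^2)
uc = sqrt(0.984064 + 0.079524 + 0.833569)
uc = 1.3774

1.3774


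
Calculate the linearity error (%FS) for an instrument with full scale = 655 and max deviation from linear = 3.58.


Linearity error = (max deviation / full scale) * 100%.
Linearity = (3.58 / 655) * 100
Linearity = 0.547 %FS

0.547 %FS


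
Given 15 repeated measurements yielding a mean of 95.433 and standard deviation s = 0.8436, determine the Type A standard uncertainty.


The standard uncertainty for Type A evaluation is u = s / sqrt(n).
u = 0.8436 / sqrt(15)
u = 0.8436 / 3.873
u = 0.2178

0.2178


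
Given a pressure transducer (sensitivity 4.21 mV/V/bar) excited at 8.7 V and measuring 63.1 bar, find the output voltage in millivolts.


Output = sensitivity * Vex * P.
Vout = 4.21 * 8.7 * 63.1
Vout = 36.627 * 63.1
Vout = 2311.16 mV

2311.16 mV


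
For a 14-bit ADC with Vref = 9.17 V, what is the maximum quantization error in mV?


The maximum quantization error is +/- LSB/2.
LSB = Vref / 2^n = 9.17 / 16384 = 0.00055969 V
Max error = LSB / 2 = 0.00055969 / 2 = 0.00027985 V
Max error = 0.2798 mV

0.2798 mV


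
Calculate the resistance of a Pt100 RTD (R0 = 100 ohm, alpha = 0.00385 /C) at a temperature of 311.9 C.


The RTD equation: Rt = R0 * (1 + alpha * T).
Rt = 100 * (1 + 0.00385 * 311.9)
Rt = 100 * (1 + 1.200815)
Rt = 100 * 2.200815
Rt = 220.082 ohm

220.082 ohm


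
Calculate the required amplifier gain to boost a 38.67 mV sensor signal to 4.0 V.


Gain = Vout / Vin (converting to same units).
G = 4.0 V / 38.67 mV
G = 4000.0 mV / 38.67 mV
G = 103.44

103.44


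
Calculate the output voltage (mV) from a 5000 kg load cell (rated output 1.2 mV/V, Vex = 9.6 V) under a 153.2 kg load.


Vout = rated_output * Vex * (load / capacity).
Vout = 1.2 * 9.6 * (153.2 / 5000)
Vout = 1.2 * 9.6 * 0.03064
Vout = 0.353 mV

0.353 mV


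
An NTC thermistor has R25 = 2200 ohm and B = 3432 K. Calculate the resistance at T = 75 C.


NTC thermistor equation: Rt = R25 * exp(B * (1/T - 1/T25)).
T in Kelvin: 348.15 K, T25 = 298.15 K
1/T - 1/T25 = 1/348.15 - 1/298.15 = -0.00048169
B * (1/T - 1/T25) = 3432 * -0.00048169 = -1.6532
Rt = 2200 * exp(-1.6532) = 421.2 ohm

421.2 ohm


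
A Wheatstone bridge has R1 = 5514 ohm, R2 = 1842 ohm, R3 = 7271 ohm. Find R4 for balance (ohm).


At balance: R1*R4 = R2*R3, so R4 = R2*R3/R1.
R4 = 1842 * 7271 / 5514
R4 = 13393182 / 5514
R4 = 2428.94 ohm

2428.94 ohm


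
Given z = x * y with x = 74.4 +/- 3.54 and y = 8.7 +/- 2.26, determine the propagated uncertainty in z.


For a product z = x*y, the relative uncertainty is:
uz/z = sqrt((ux/x)^2 + (uy/y)^2)
Relative uncertainties: ux/x = 3.54/74.4 = 0.047581
uy/y = 2.26/8.7 = 0.25977
z = 74.4 * 8.7 = 647.3
uz = 647.3 * sqrt(0.047581^2 + 0.25977^2) = 170.941

170.941


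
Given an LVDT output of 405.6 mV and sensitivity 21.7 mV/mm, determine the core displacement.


Displacement = Vout / sensitivity.
d = 405.6 / 21.7
d = 18.691 mm

18.691 mm


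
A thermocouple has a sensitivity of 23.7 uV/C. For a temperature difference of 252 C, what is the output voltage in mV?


The thermocouple output V = sensitivity * dT.
V = 23.7 uV/C * 252 C
V = 5972.4 uV
V = 5.972 mV

5.972 mV


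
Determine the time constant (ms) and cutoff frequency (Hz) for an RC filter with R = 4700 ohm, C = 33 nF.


Time constant: tau = R * C.
tau = 4700 * 3.30e-08 = 0.0001551 s
tau = 0.1551 ms
Cutoff frequency: fc = 1 / (2*pi*R*C).
fc = 1 / (2*pi*0.0001551) = 1026.14 Hz

tau = 0.1551 ms, fc = 1026.14 Hz


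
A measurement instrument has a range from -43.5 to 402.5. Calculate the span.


Span = upper range - lower range.
Span = 402.5 - (-43.5)
Span = 446.0

446.0


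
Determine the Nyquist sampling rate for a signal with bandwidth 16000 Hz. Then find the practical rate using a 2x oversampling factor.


By Nyquist theorem, fs_min = 2 * fmax.
fs_min = 2 * 16000 = 32000 Hz
Practical rate = 2 * fs_min = 2 * 32000 = 64000 Hz

fs_min = 32000 Hz, fs_practical = 64000 Hz


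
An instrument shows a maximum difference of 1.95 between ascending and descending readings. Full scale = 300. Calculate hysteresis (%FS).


Hysteresis = (max difference / full scale) * 100%.
H = (1.95 / 300) * 100
H = 0.65 %FS

0.65 %FS


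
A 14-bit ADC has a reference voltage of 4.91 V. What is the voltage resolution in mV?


The resolution (LSB) of an ADC is Vref / 2^n.
LSB = 4.91 / 2^14
LSB = 4.91 / 16384
LSB = 0.00029968 V = 0.29968262 mV

0.29968262 mV


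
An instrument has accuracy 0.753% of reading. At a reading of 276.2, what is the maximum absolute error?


Absolute error = (accuracy% / 100) * reading.
Error = (0.753 / 100) * 276.2
Error = 0.00753 * 276.2
Error = 2.0798

2.0798


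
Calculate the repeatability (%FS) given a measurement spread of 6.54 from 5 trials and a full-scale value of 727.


Repeatability = (spread / full scale) * 100%.
R = (6.54 / 727) * 100
R = 0.9 %FS

0.9 %FS


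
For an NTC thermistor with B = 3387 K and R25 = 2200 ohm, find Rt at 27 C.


NTC thermistor equation: Rt = R25 * exp(B * (1/T - 1/T25)).
T in Kelvin: 300.15 K, T25 = 298.15 K
1/T - 1/T25 = 1/300.15 - 1/298.15 = -2.235e-05
B * (1/T - 1/T25) = 3387 * -2.235e-05 = -0.0757
Rt = 2200 * exp(-0.0757) = 2039.6 ohm

2039.6 ohm


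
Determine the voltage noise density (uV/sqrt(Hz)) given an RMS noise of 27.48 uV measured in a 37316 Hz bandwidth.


Noise spectral density = Vrms / sqrt(BW).
NSD = 27.48 / sqrt(37316)
NSD = 27.48 / 193.1735
NSD = 0.1423 uV/sqrt(Hz)

0.1423 uV/sqrt(Hz)


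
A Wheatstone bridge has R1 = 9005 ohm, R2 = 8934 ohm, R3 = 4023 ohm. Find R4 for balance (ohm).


At balance: R1*R4 = R2*R3, so R4 = R2*R3/R1.
R4 = 8934 * 4023 / 9005
R4 = 35941482 / 9005
R4 = 3991.28 ohm

3991.28 ohm


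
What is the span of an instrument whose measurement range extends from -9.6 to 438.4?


Span = upper range - lower range.
Span = 438.4 - (-9.6)
Span = 448.0

448.0


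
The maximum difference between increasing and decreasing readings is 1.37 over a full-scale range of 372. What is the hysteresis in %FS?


Hysteresis = (max difference / full scale) * 100%.
H = (1.37 / 372) * 100
H = 0.368 %FS

0.368 %FS


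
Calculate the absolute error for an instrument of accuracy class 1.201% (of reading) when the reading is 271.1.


Absolute error = (accuracy% / 100) * reading.
Error = (1.201 / 100) * 271.1
Error = 0.01201 * 271.1
Error = 3.2559

3.2559


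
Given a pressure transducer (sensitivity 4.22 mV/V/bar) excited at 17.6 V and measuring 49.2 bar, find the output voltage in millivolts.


Output = sensitivity * Vex * P.
Vout = 4.22 * 17.6 * 49.2
Vout = 74.272 * 49.2
Vout = 3654.18 mV

3654.18 mV


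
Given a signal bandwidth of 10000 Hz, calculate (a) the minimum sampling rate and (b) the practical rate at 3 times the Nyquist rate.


By Nyquist theorem, fs_min = 2 * fmax.
fs_min = 2 * 10000 = 20000 Hz
Practical rate = 3 * fs_min = 3 * 20000 = 60000 Hz

fs_min = 20000 Hz, fs_practical = 60000 Hz


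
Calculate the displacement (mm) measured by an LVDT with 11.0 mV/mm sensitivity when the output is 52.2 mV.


Displacement = Vout / sensitivity.
d = 52.2 / 11.0
d = 4.745 mm

4.745 mm


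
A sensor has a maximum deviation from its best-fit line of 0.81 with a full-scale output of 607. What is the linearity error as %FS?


Linearity error = (max deviation / full scale) * 100%.
Linearity = (0.81 / 607) * 100
Linearity = 0.133 %FS

0.133 %FS


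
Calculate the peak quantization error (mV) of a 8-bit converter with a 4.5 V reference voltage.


The maximum quantization error is +/- LSB/2.
LSB = Vref / 2^n = 4.5 / 256 = 0.01757812 V
Max error = LSB / 2 = 0.01757812 / 2 = 0.00878906 V
Max error = 8.7891 mV

8.7891 mV


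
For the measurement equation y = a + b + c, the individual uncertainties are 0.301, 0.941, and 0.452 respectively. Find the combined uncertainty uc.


For a sum of independent quantities, uc = sqrt(u1^2 + u2^2 + u3^2).
uc = sqrt(0.301^2 + 0.941^2 + 0.452^2)
uc = sqrt(0.090601 + 0.885481 + 0.204304)
uc = 1.0865

1.0865


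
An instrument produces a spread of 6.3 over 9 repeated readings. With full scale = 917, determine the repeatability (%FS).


Repeatability = (spread / full scale) * 100%.
R = (6.3 / 917) * 100
R = 0.687 %FS

0.687 %FS


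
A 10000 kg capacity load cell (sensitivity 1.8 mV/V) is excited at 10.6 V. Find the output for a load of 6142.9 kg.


Vout = rated_output * Vex * (load / capacity).
Vout = 1.8 * 10.6 * (6142.9 / 10000)
Vout = 1.8 * 10.6 * 0.61429
Vout = 11.721 mV

11.721 mV


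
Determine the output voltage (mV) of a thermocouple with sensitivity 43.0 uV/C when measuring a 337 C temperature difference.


The thermocouple output V = sensitivity * dT.
V = 43.0 uV/C * 337 C
V = 14491.0 uV
V = 14.491 mV

14.491 mV


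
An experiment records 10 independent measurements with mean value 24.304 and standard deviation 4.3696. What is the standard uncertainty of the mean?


The standard uncertainty for Type A evaluation is u = s / sqrt(n).
u = 4.3696 / sqrt(10)
u = 4.3696 / 3.1623
u = 1.3818

1.3818


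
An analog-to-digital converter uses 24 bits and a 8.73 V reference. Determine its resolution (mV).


The resolution (LSB) of an ADC is Vref / 2^n.
LSB = 8.73 / 2^24
LSB = 8.73 / 16777216
LSB = 5.2e-07 V = 0.00052035 mV

0.00052035 mV


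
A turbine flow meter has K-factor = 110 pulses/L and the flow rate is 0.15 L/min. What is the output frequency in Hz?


Frequency = K * Q / 60 (converting L/min to L/s).
f = 110 * 0.15 / 60
f = 16.5 / 60
f = 0.28 Hz

0.28 Hz


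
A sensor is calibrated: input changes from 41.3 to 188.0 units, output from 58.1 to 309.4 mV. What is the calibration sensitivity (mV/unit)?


Sensitivity = (y2 - y1) / (x2 - x1).
S = (309.4 - 58.1) / (188.0 - 41.3)
S = 251.3 / 146.7
S = 1.713 mV/unit

1.713 mV/unit


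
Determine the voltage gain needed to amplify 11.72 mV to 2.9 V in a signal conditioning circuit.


Gain = Vout / Vin (converting to same units).
G = 2.9 V / 11.72 mV
G = 2900.0 mV / 11.72 mV
G = 247.44

247.44


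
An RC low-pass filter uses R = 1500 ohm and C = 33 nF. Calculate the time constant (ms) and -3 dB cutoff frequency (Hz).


Time constant: tau = R * C.
tau = 1500 * 3.30e-08 = 4.95e-05 s
tau = 0.0495 ms
Cutoff frequency: fc = 1 / (2*pi*R*C).
fc = 1 / (2*pi*4.95e-05) = 3215.25 Hz

tau = 0.0495 ms, fc = 3215.25 Hz


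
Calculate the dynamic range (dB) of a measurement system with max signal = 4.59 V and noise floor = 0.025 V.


Dynamic range = 20 * log10(Vmax / Vnoise).
DR = 20 * log10(4.59 / 0.025)
DR = 20 * log10(183.6)
DR = 45.28 dB

45.28 dB


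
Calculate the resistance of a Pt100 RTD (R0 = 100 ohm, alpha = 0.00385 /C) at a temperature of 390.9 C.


The RTD equation: Rt = R0 * (1 + alpha * T).
Rt = 100 * (1 + 0.00385 * 390.9)
Rt = 100 * (1 + 1.504965)
Rt = 100 * 2.504965
Rt = 250.496 ohm

250.496 ohm


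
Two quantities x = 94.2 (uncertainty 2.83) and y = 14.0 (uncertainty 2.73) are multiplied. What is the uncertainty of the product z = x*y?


For a product z = x*y, the relative uncertainty is:
uz/z = sqrt((ux/x)^2 + (uy/y)^2)
Relative uncertainties: ux/x = 2.83/94.2 = 0.030042
uy/y = 2.73/14.0 = 0.195
z = 94.2 * 14.0 = 1318.8
uz = 1318.8 * sqrt(0.030042^2 + 0.195^2) = 260.2

260.2


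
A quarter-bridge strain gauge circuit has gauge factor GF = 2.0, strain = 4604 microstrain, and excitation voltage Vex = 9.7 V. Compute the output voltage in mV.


Quarter bridge output: Vout = (GF * epsilon * Vex) / 4.
Vout = (2.0 * 4604e-6 * 9.7) / 4
Vout = 0.0893176 / 4 V
Vout = 0.0223294 V = 22.3294 mV

22.3294 mV


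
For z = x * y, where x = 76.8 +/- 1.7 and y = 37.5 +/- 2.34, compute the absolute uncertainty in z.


For a product z = x*y, the relative uncertainty is:
uz/z = sqrt((ux/x)^2 + (uy/y)^2)
Relative uncertainties: ux/x = 1.7/76.8 = 0.022135
uy/y = 2.34/37.5 = 0.0624
z = 76.8 * 37.5 = 2880.0
uz = 2880.0 * sqrt(0.022135^2 + 0.0624^2) = 190.684

190.684


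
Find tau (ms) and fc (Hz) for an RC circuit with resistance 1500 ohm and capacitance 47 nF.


Time constant: tau = R * C.
tau = 1500 * 4.70e-08 = 7.05e-05 s
tau = 0.0705 ms
Cutoff frequency: fc = 1 / (2*pi*R*C).
fc = 1 / (2*pi*7.05e-05) = 2257.52 Hz

tau = 0.0705 ms, fc = 2257.52 Hz


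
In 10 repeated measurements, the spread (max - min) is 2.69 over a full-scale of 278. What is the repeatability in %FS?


Repeatability = (spread / full scale) * 100%.
R = (2.69 / 278) * 100
R = 0.968 %FS

0.968 %FS


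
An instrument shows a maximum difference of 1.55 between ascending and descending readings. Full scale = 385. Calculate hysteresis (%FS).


Hysteresis = (max difference / full scale) * 100%.
H = (1.55 / 385) * 100
H = 0.403 %FS

0.403 %FS


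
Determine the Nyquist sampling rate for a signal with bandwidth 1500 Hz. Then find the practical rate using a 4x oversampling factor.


By Nyquist theorem, fs_min = 2 * fmax.
fs_min = 2 * 1500 = 3000 Hz
Practical rate = 4 * fs_min = 4 * 3000 = 12000 Hz

fs_min = 3000 Hz, fs_practical = 12000 Hz


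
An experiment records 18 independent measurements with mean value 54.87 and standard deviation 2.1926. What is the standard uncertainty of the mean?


The standard uncertainty for Type A evaluation is u = s / sqrt(n).
u = 2.1926 / sqrt(18)
u = 2.1926 / 4.2426
u = 0.5168

0.5168


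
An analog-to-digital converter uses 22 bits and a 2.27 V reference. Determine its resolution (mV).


The resolution (LSB) of an ADC is Vref / 2^n.
LSB = 2.27 / 2^22
LSB = 2.27 / 4194304
LSB = 5.4e-07 V = 0.00054121 mV

0.00054121 mV


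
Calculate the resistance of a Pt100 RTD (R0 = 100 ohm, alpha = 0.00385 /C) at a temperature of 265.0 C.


The RTD equation: Rt = R0 * (1 + alpha * T).
Rt = 100 * (1 + 0.00385 * 265.0)
Rt = 100 * (1 + 1.02025)
Rt = 100 * 2.02025
Rt = 202.025 ohm

202.025 ohm


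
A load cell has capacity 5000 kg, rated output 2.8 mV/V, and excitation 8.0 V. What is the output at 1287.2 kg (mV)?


Vout = rated_output * Vex * (load / capacity).
Vout = 2.8 * 8.0 * (1287.2 / 5000)
Vout = 2.8 * 8.0 * 0.25744
Vout = 5.767 mV

5.767 mV


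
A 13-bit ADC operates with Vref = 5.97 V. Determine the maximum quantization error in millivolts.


The maximum quantization error is +/- LSB/2.
LSB = Vref / 2^n = 5.97 / 8192 = 0.00072876 V
Max error = LSB / 2 = 0.00072876 / 2 = 0.00036438 V
Max error = 0.3644 mV

0.3644 mV


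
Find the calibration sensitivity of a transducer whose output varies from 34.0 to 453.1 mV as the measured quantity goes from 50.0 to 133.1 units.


Sensitivity = (y2 - y1) / (x2 - x1).
S = (453.1 - 34.0) / (133.1 - 50.0)
S = 419.1 / 83.1
S = 5.0433 mV/unit

5.0433 mV/unit


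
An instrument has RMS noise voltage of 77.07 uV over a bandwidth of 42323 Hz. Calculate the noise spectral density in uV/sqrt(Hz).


Noise spectral density = Vrms / sqrt(BW).
NSD = 77.07 / sqrt(42323)
NSD = 77.07 / 205.7255
NSD = 0.3746 uV/sqrt(Hz)

0.3746 uV/sqrt(Hz)


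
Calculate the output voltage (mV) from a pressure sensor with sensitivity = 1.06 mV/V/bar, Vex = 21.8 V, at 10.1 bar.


Output = sensitivity * Vex * P.
Vout = 1.06 * 21.8 * 10.1
Vout = 23.108 * 10.1
Vout = 233.39 mV

233.39 mV


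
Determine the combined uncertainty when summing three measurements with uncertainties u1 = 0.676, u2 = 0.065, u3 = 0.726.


For a sum of independent quantities, uc = sqrt(u1^2 + u2^2 + u3^2).
uc = sqrt(0.676^2 + 0.065^2 + 0.726^2)
uc = sqrt(0.456976 + 0.004225 + 0.527076)
uc = 0.9941

0.9941


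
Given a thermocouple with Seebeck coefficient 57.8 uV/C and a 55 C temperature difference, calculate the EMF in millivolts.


The thermocouple output V = sensitivity * dT.
V = 57.8 uV/C * 55 C
V = 3179.0 uV
V = 3.179 mV

3.179 mV


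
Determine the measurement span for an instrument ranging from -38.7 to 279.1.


Span = upper range - lower range.
Span = 279.1 - (-38.7)
Span = 317.8

317.8


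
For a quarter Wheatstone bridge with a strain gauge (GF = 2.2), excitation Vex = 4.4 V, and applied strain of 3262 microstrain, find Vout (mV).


Quarter bridge output: Vout = (GF * epsilon * Vex) / 4.
Vout = (2.2 * 3262e-6 * 4.4) / 4
Vout = 0.03157616 / 4 V
Vout = 0.00789404 V = 7.894 mV

7.894 mV


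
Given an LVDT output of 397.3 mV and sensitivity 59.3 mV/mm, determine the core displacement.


Displacement = Vout / sensitivity.
d = 397.3 / 59.3
d = 6.7 mm

6.7 mm


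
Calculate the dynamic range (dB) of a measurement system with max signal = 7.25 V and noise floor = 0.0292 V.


Dynamic range = 20 * log10(Vmax / Vnoise).
DR = 20 * log10(7.25 / 0.0292)
DR = 20 * log10(248.29)
DR = 47.9 dB

47.9 dB


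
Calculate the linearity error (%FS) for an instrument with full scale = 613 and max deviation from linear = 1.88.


Linearity error = (max deviation / full scale) * 100%.
Linearity = (1.88 / 613) * 100
Linearity = 0.307 %FS

0.307 %FS


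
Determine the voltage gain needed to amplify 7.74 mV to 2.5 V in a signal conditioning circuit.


Gain = Vout / Vin (converting to same units).
G = 2.5 V / 7.74 mV
G = 2500.0 mV / 7.74 mV
G = 323.0

323.0


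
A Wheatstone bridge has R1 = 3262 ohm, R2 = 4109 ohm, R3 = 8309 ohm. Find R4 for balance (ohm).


At balance: R1*R4 = R2*R3, so R4 = R2*R3/R1.
R4 = 4109 * 8309 / 3262
R4 = 34141681 / 3262
R4 = 10466.49 ohm

10466.49 ohm


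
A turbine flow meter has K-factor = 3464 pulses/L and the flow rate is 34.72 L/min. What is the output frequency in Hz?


Frequency = K * Q / 60 (converting L/min to L/s).
f = 3464 * 34.72 / 60
f = 120270.08 / 60
f = 2004.5 Hz

2004.5 Hz


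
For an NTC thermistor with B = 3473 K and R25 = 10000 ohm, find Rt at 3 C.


NTC thermistor equation: Rt = R25 * exp(B * (1/T - 1/T25)).
T in Kelvin: 276.15 K, T25 = 298.15 K
1/T - 1/T25 = 1/276.15 - 1/298.15 = 0.0002672
B * (1/T - 1/T25) = 3473 * 0.0002672 = 0.928
Rt = 10000 * exp(0.928) = 25294.4 ohm

25294.4 ohm


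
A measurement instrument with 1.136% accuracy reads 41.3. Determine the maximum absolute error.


Absolute error = (accuracy% / 100) * reading.
Error = (1.136 / 100) * 41.3
Error = 0.01136 * 41.3
Error = 0.4692

0.4692


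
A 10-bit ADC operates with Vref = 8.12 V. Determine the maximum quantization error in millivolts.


The maximum quantization error is +/- LSB/2.
LSB = Vref / 2^n = 8.12 / 1024 = 0.00792969 V
Max error = LSB / 2 = 0.00792969 / 2 = 0.00396484 V
Max error = 3.9648 mV

3.9648 mV
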